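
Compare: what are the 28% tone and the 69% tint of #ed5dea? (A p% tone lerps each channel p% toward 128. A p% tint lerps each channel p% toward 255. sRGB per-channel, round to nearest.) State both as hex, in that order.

#ed5dea is rgb(237, 93, 234).
28% tone:
  R: 237 + 0.28×(128−237) = 237 − 30.52 = 206.48 → 206
  G: 93 + 9.8 = 102.8 → 103
  B: 234 + 0.28×(128−234) = 234 − 29.68 = 204.32 → 204
  → #ce67cc
69% tint:
  R: 237 + 0.69×(255−237) = 237 + 12.42 = 249.42 → 249
  G: 93 + 0.69×(255−93) = 93 + 111.78 = 204.78 → 205
  B: 234 + 0.69×(255−234) = 234 + 14.49 = 248.49 → 248
  → #f9cdf8

#ce67cc, #f9cdf8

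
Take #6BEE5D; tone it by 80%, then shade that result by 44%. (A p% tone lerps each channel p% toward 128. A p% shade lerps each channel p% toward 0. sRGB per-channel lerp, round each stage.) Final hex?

#455444

#6BEE5D is rgb(107, 238, 93).
An 80% tone moves each channel 80% toward 128:
  R: 107 + 0.8×(128−107) = 107 + 16.8 = 123.8 → 124
  G: 238 − 88 = 150 → 150
  B: 93 + 0.8×(128−93) = 93 + 28 = 121 → 121
After the tone: rgb(124, 150, 121) = #7C9679.
Lerp each channel 44% toward 0:
  R: 124 − 54.56 = 69.44 → 69
  G: 150 + 0.44×(0−150) = 150 − 66 = 84 → 84
  B: 121 + 0.44×(0−121) = 121 − 53.24 = 67.76 → 68
rgb(69, 84, 68) = #455444.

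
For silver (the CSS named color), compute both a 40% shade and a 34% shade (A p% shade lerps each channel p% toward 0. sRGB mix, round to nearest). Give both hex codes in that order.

CSS silver is rgb(192, 192, 192).
40% shade:
  R: 192 − 76.8 = 115.2 → 115
  G: 192 + 0.4×(0−192) = 192 − 76.8 = 115.2 → 115
  B: 192 − 76.8 = 115.2 → 115
  → #737373
34% shade:
  R: 192 − 65.28 = 126.72 → 127
  G: 192 + 0.34×(0−192) = 192 − 65.28 = 126.72 → 127
  B: 192 + 0.34×(0−192) = 192 − 65.28 = 126.72 → 127
  → #7F7F7F

#737373, #7F7F7F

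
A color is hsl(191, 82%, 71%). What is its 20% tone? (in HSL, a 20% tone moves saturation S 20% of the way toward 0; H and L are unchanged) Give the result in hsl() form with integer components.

hsl(191, 66%, 71%)

S moves 20% from 82 toward 0: 82 − 16.4 = 65.6 → 66.
H and L are unchanged.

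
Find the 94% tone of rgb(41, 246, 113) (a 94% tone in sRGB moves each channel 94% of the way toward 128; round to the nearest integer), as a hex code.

#7B877F

Per channel, c → c + 0.94(128 − c):
  R: 41 + 81.78 = 122.78 → 123
  G: 246 − 110.92 = 135.08 → 135
  B: 113 + 14.1 = 127.1 → 127
rgb(123, 135, 127) = #7B877F.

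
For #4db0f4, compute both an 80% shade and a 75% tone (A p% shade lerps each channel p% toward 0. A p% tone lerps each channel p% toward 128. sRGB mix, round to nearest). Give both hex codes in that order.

#4db0f4 is rgb(77, 176, 244).
80% shade:
  R: 77 + 0.8×(0−77) = 77 − 61.6 = 15.4 → 15
  G: 176 + 0.8×(0−176) = 176 − 140.8 = 35.2 → 35
  B: 244 + 0.8×(0−244) = 244 − 195.2 = 48.8 → 49
  → #0f2331
75% tone:
  R: 77 + 0.75×(128−77) = 77 + 38.25 = 115.25 → 115
  G: 176 + 0.75×(128−176) = 176 − 36 = 140 → 140
  B: 244 − 87 = 157 → 157
  → #738c9d

#0f2331, #738c9d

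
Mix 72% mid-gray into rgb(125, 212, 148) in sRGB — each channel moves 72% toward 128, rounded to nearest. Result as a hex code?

#7F9886

Lerp each channel 72% toward 128:
  R: 125 + 0.72×(128−125) = 125 + 2.16 = 127.16 → 127
  G: 212 + 0.72×(128−212) = 212 − 60.48 = 151.52 → 152
  B: 148 + 0.72×(128−148) = 148 − 14.4 = 133.6 → 134
rgb(127, 152, 134) = #7F9886.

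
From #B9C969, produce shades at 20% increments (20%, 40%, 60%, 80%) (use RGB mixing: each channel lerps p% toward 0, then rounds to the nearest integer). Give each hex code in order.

#B9C969 is rgb(185, 201, 105).
20%: (185 − 37 = 148→148, 201 − 40.2 = 160.8→161, 105 − 21 = 84→84) → #94A154
40%: (185 − 74 = 111→111, 201 − 80.4 = 120.6→121, 105 − 42 = 63→63) → #6F793F
60%: (185 − 111 = 74→74, 201 − 120.6 = 80.4→80, 105 − 63 = 42→42) → #4A502A
80%: (185 − 148 = 37→37, 201 − 160.8 = 40.2→40, 105 − 84 = 21→21) → #252815

#94A154, #6F793F, #4A502A, #252815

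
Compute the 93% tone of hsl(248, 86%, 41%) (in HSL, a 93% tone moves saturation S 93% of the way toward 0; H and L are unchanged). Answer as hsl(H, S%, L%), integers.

hsl(248, 6%, 41%)

S moves 93% from 86 toward 0: 86 − 79.98 = 6.02 → 6.
H and L are unchanged.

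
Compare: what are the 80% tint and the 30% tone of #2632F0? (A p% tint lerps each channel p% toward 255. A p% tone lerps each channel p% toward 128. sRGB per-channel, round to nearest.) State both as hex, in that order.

#2632F0 is rgb(38, 50, 240).
80% tint:
  R: 38 + 0.8×(255−38) = 38 + 173.6 = 211.6 → 212
  G: 50 + 164 = 214 → 214
  B: 240 + 12 = 252 → 252
  → #D4D6FC
30% tone:
  R: 38 + 27 = 65 → 65
  G: 50 + 0.3×(128−50) = 50 + 23.4 = 73.4 → 73
  B: 240 − 33.6 = 206.4 → 206
  → #4149CE

#D4D6FC, #4149CE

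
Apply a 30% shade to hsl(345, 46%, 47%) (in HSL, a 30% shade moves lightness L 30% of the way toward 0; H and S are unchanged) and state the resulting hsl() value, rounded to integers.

L moves 30% from 47 toward 0: 47 − 14.1 = 32.9 → 33.
H and S are unchanged.

hsl(345, 46%, 33%)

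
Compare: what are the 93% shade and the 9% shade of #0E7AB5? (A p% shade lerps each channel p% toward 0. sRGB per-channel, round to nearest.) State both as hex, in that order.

#0E7AB5 is rgb(14, 122, 181).
93% shade:
  R: 14 − 13.02 = 0.98 → 1
  G: 122 + 0.93×(0−122) = 122 − 113.46 = 8.54 → 9
  B: 181 − 168.33 = 12.67 → 13
  → #01090D
9% shade:
  R: 14 + 0.09×(0−14) = 14 − 1.26 = 12.74 → 13
  G: 122 + 0.09×(0−122) = 122 − 10.98 = 111.02 → 111
  B: 181 + 0.09×(0−181) = 181 − 16.29 = 164.71 → 165
  → #0D6FA5

#01090D, #0D6FA5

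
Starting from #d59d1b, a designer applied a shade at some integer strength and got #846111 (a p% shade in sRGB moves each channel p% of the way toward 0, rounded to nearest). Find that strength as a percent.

38%

#d59d1b is rgb(213, 157, 27); #846111 is rgb(132, 97, 17).
On the R channel (widest range): 132 ≈ 213 + (p/100)(0 − 213), so p ≈ 100×(132 − 213)/(0 − 213) = -8100/-213 = 38.03.
p = 38 reproduces all three channels after rounding.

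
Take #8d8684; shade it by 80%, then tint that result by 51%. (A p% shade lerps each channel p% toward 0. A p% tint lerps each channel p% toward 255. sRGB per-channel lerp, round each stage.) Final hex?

#8d8684 is rgb(141, 134, 132).
Per channel, c → c + 0.8(0 − c):
  R: 141 + 0.8×(0−141) = 141 − 112.8 = 28.2 → 28
  G: 134 + 0.8×(0−134) = 134 − 107.2 = 26.8 → 27
  B: 132 − 105.6 = 26.4 → 26
After the shade: rgb(28, 27, 26) = #1c1b1a.
A 51% tint moves each channel 51% toward 255:
  R: 28 + 115.77 = 143.77 → 144
  G: 27 + 0.51×(255−27) = 27 + 116.28 = 143.28 → 143
  B: 26 + 0.51×(255−26) = 26 + 116.79 = 142.79 → 143
rgb(144, 143, 143) = #908f8f.

#908f8f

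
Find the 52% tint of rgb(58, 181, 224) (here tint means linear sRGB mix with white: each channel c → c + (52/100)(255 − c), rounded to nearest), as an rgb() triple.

rgb(160, 219, 240)

Lerp each channel 52% toward 255:
  R: 58 + 102.44 = 160.44 → 160
  G: 181 + 38.48 = 219.48 → 219
  B: 224 + 0.52×(255−224) = 224 + 16.12 = 240.12 → 240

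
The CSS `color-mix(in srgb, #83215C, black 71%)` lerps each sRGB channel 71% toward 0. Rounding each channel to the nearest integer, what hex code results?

#260A1B

#83215C is rgb(131, 33, 92).
A 71% shade moves each channel 71% toward 0:
  R: 131 − 93.01 = 37.99 → 38
  G: 33 − 23.43 = 9.57 → 10
  B: 92 − 65.32 = 26.68 → 27
rgb(38, 10, 27) = #260A1B.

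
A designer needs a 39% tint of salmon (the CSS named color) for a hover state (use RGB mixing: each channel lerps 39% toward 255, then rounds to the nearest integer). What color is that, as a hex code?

#FCB2A9

CSS salmon is rgb(250, 128, 114).
A 39% tint moves each channel 39% toward 255:
  R: 250 + 1.95 = 251.95 → 252
  G: 128 + 49.53 = 177.53 → 178
  B: 114 + 54.99 = 168.99 → 169
rgb(252, 178, 169) = #FCB2A9.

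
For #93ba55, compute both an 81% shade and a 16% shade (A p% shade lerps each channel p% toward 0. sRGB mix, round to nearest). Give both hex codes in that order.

#1c2310, #7b9c47

#93ba55 is rgb(147, 186, 85).
81% shade:
  R: 147 − 119.07 = 27.93 → 28
  G: 186 + 0.81×(0−186) = 186 − 150.66 = 35.34 → 35
  B: 85 − 68.85 = 16.15 → 16
  → #1c2310
16% shade:
  R: 147 − 23.52 = 123.48 → 123
  G: 186 + 0.16×(0−186) = 186 − 29.76 = 156.24 → 156
  B: 85 + 0.16×(0−85) = 85 − 13.6 = 71.4 → 71
  → #7b9c47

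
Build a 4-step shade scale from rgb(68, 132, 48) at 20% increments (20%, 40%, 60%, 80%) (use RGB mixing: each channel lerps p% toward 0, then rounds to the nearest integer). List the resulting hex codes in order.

#366A26, #294F1D, #1B3513, #0E1A0A

20%: (68 − 13.6 = 54.4→54, 132 − 26.4 = 105.6→106, 48 − 9.6 = 38.4→38) → #366A26
40%: (68 − 27.2 = 40.8→41, 132 − 52.8 = 79.2→79, 48 − 19.2 = 28.8→29) → #294F1D
60%: (68 − 40.8 = 27.2→27, 132 − 79.2 = 52.8→53, 48 − 28.8 = 19.2→19) → #1B3513
80%: (68 − 54.4 = 13.6→14, 132 − 105.6 = 26.4→26, 48 − 38.4 = 9.6→10) → #0E1A0A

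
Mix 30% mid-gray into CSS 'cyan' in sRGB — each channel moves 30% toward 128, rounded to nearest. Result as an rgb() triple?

CSS cyan is rgb(0, 255, 255).
A 30% tone moves each channel 30% toward 128:
  R: 0 + 0.3×(128−0) = 0 + 38.4 = 38.4 → 38
  G: 255 − 38.1 = 216.9 → 217
  B: 255 + 0.3×(128−255) = 255 − 38.1 = 216.9 → 217

rgb(38, 217, 217)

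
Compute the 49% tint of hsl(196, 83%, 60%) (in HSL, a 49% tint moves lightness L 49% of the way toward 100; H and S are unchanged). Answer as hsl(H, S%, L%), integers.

hsl(196, 83%, 80%)

L moves 49% from 60 toward 100: 60 + 19.6 = 79.6 → 80.
H and S are unchanged.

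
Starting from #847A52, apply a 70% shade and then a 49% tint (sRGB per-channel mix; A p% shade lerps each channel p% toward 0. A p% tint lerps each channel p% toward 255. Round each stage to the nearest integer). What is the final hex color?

#847A52 is rgb(132, 122, 82).
Lerp each channel 70% toward 0:
  R: 132 − 92.4 = 39.6 → 40
  G: 122 + 0.7×(0−122) = 122 − 85.4 = 36.6 → 37
  B: 82 − 57.4 = 24.6 → 25
After the shade: rgb(40, 37, 25) = #282519.
Per channel, c → c + 0.49(255 − c):
  R: 40 + 105.35 = 145.35 → 145
  G: 37 + 0.49×(255−37) = 37 + 106.82 = 143.82 → 144
  B: 25 + 112.7 = 137.7 → 138
rgb(145, 144, 138) = #91908A.

#91908A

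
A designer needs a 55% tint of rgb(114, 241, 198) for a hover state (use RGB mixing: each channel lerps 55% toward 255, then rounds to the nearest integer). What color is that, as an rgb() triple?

Lerp each channel 55% toward 255:
  R: 114 + 0.55×(255−114) = 114 + 77.55 = 191.55 → 192
  G: 241 + 0.55×(255−241) = 241 + 7.7 = 248.7 → 249
  B: 198 + 31.35 = 229.35 → 229

rgb(192, 249, 229)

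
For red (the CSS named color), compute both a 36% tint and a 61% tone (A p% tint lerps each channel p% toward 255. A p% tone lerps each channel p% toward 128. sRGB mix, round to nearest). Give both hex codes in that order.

#FF5C5C, #B24E4E

CSS red is rgb(255, 0, 0).
36% tint:
  R: 255 + 0 = 255 → 255
  G: 0 + 91.8 = 91.8 → 92
  B: 0 + 0.36×(255−0) = 0 + 91.8 = 91.8 → 92
  → #FF5C5C
61% tone:
  R: 255 − 77.47 = 177.53 → 178
  G: 0 + 0.61×(128−0) = 0 + 78.08 = 78.08 → 78
  B: 0 + 78.08 = 78.08 → 78
  → #B24E4E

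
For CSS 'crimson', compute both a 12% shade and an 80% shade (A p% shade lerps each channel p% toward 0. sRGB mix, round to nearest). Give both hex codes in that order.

CSS crimson is rgb(220, 20, 60).
12% shade:
  R: 220 + 0.12×(0−220) = 220 − 26.4 = 193.6 → 194
  G: 20 + 0.12×(0−20) = 20 − 2.4 = 17.6 → 18
  B: 60 + 0.12×(0−60) = 60 − 7.2 = 52.8 → 53
  → #c21235
80% shade:
  R: 220 − 176 = 44 → 44
  G: 20 + 0.8×(0−20) = 20 − 16 = 4 → 4
  B: 60 + 0.8×(0−60) = 60 − 48 = 12 → 12
  → #2c040c

#c21235, #2c040c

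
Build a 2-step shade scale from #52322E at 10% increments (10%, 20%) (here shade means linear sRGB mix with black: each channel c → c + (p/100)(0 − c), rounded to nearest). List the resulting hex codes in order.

#4A2D29, #422825

#52322E is rgb(82, 50, 46).
10%: (82 − 8.2 = 73.8→74, 50 − 5 = 45→45, 46 − 4.6 = 41.4→41) → #4A2D29
20%: (82 − 16.4 = 65.6→66, 50 − 10 = 40→40, 46 − 9.2 = 36.8→37) → #422825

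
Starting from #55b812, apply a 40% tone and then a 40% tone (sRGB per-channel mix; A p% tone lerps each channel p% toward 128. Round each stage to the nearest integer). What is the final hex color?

#709458

#55b812 is rgb(85, 184, 18).
A 40% tone moves each channel 40% toward 128:
  R: 85 + 0.4×(128−85) = 85 + 17.2 = 102.2 → 102
  G: 184 + 0.4×(128−184) = 184 − 22.4 = 161.6 → 162
  B: 18 + 0.4×(128−18) = 18 + 44 = 62 → 62
After the tone: rgb(102, 162, 62) = #66a23e.
A 40% tone moves each channel 40% toward 128:
  R: 102 + 10.4 = 112.4 → 112
  G: 162 + 0.4×(128−162) = 162 − 13.6 = 148.4 → 148
  B: 62 + 26.4 = 88.4 → 88
rgb(112, 148, 88) = #709458.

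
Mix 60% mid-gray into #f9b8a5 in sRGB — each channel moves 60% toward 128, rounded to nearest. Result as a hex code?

#b0968f

#f9b8a5 is rgb(249, 184, 165).
Lerp each channel 60% toward 128:
  R: 249 + 0.6×(128−249) = 249 − 72.6 = 176.4 → 176
  G: 184 + 0.6×(128−184) = 184 − 33.6 = 150.4 → 150
  B: 165 + 0.6×(128−165) = 165 − 22.2 = 142.8 → 143
rgb(176, 150, 143) = #b0968f.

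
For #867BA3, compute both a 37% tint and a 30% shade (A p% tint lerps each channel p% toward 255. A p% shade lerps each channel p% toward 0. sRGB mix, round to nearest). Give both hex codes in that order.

#B3ACC5, #5E5672

#867BA3 is rgb(134, 123, 163).
37% tint:
  R: 134 + 44.77 = 178.77 → 179
  G: 123 + 48.84 = 171.84 → 172
  B: 163 + 0.37×(255−163) = 163 + 34.04 = 197.04 → 197
  → #B3ACC5
30% shade:
  R: 134 − 40.2 = 93.8 → 94
  G: 123 + 0.3×(0−123) = 123 − 36.9 = 86.1 → 86
  B: 163 + 0.3×(0−163) = 163 − 48.9 = 114.1 → 114
  → #5E5672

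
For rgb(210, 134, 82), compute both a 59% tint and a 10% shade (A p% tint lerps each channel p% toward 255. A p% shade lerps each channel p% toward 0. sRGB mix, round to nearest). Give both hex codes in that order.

#EDCDB8, #BD794A

59% tint:
  R: 210 + 26.55 = 236.55 → 237
  G: 134 + 0.59×(255−134) = 134 + 71.39 = 205.39 → 205
  B: 82 + 102.07 = 184.07 → 184
  → #EDCDB8
10% shade:
  R: 210 + 0.1×(0−210) = 210 − 21 = 189 → 189
  G: 134 − 13.4 = 120.6 → 121
  B: 82 + 0.1×(0−82) = 82 − 8.2 = 73.8 → 74
  → #BD794A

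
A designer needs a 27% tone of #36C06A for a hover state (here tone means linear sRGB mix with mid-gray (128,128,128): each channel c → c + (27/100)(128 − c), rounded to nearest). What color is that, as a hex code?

#4AAF70

#36C06A is rgb(54, 192, 106).
A 27% tone moves each channel 27% toward 128:
  R: 54 + 19.98 = 73.98 → 74
  G: 192 + 0.27×(128−192) = 192 − 17.28 = 174.72 → 175
  B: 106 + 0.27×(128−106) = 106 + 5.94 = 111.94 → 112
rgb(74, 175, 112) = #4AAF70.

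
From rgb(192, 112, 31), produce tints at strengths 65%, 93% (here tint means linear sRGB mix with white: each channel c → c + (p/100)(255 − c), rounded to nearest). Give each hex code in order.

65%: (192 + 40.95 = 232.95→233, 112 + 92.95 = 204.95→205, 31 + 145.6 = 176.6→177) → #E9CDB1
93%: (192 + 58.59 = 250.59→251, 112 + 132.99 = 244.99→245, 31 + 208.32 = 239.32→239) → #FBF5EF

#E9CDB1, #FBF5EF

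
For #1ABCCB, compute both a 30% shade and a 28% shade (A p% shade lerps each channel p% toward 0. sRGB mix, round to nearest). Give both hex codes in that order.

#1ABCCB is rgb(26, 188, 203).
30% shade:
  R: 26 + 0.3×(0−26) = 26 − 7.8 = 18.2 → 18
  G: 188 − 56.4 = 131.6 → 132
  B: 203 + 0.3×(0−203) = 203 − 60.9 = 142.1 → 142
  → #12848E
28% shade:
  R: 26 + 0.28×(0−26) = 26 − 7.28 = 18.72 → 19
  G: 188 + 0.28×(0−188) = 188 − 52.64 = 135.36 → 135
  B: 203 − 56.84 = 146.16 → 146
  → #138792

#12848E, #138792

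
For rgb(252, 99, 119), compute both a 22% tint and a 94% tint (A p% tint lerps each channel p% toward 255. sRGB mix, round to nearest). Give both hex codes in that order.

22% tint:
  R: 252 + 0.22×(255−252) = 252 + 0.66 = 252.66 → 253
  G: 99 + 34.32 = 133.32 → 133
  B: 119 + 0.22×(255−119) = 119 + 29.92 = 148.92 → 149
  → #fd8595
94% tint:
  R: 252 + 0.94×(255−252) = 252 + 2.82 = 254.82 → 255
  G: 99 + 0.94×(255−99) = 99 + 146.64 = 245.64 → 246
  B: 119 + 0.94×(255−119) = 119 + 127.84 = 246.84 → 247
  → #fff6f7

#fd8595, #fff6f7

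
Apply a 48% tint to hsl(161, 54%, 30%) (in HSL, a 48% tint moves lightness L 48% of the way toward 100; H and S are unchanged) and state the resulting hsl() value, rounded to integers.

hsl(161, 54%, 64%)

L moves 48% from 30 toward 100: 30 + 33.6 = 63.6 → 64.
H and S are unchanged.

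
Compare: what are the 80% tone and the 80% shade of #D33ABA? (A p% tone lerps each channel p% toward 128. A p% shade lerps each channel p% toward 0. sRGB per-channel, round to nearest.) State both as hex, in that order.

#91728C, #2A0C25

#D33ABA is rgb(211, 58, 186).
80% tone:
  R: 211 − 66.4 = 144.6 → 145
  G: 58 + 0.8×(128−58) = 58 + 56 = 114 → 114
  B: 186 − 46.4 = 139.6 → 140
  → #91728C
80% shade:
  R: 211 − 168.8 = 42.2 → 42
  G: 58 − 46.4 = 11.6 → 12
  B: 186 + 0.8×(0−186) = 186 − 148.8 = 37.2 → 37
  → #2A0C25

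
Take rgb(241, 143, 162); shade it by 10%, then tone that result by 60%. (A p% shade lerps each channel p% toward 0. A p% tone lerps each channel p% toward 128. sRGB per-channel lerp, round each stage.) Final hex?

A 10% shade moves each channel 10% toward 0:
  R: 241 − 24.1 = 216.9 → 217
  G: 143 + 0.1×(0−143) = 143 − 14.3 = 128.7 → 129
  B: 162 + 0.1×(0−162) = 162 − 16.2 = 145.8 → 146
After the shade: rgb(217, 129, 146) = #d98192.
A 60% tone moves each channel 60% toward 128:
  R: 217 + 0.6×(128−217) = 217 − 53.4 = 163.6 → 164
  G: 129 + 0.6×(128−129) = 129 − 0.6 = 128.4 → 128
  B: 146 − 10.8 = 135.2 → 135
rgb(164, 128, 135) = #a48087.

#a48087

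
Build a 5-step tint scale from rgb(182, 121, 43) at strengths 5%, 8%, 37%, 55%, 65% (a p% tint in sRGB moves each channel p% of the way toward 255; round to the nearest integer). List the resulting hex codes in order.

5%: (182 + 3.65 = 185.65→186, 121 + 6.7 = 127.7→128, 43 + 10.6 = 53.6→54) → #BA8036
8%: (182 + 5.84 = 187.84→188, 121 + 10.72 = 131.72→132, 43 + 16.96 = 59.96→60) → #BC843C
37%: (182 + 27.01 = 209.01→209, 121 + 49.58 = 170.58→171, 43 + 78.44 = 121.44→121) → #D1AB79
55%: (182 + 40.15 = 222.15→222, 121 + 73.7 = 194.7→195, 43 + 116.6 = 159.6→160) → #DEC3A0
65%: (182 + 47.45 = 229.45→229, 121 + 87.1 = 208.1→208, 43 + 137.8 = 180.8→181) → #E5D0B5

#BA8036, #BC843C, #D1AB79, #DEC3A0, #E5D0B5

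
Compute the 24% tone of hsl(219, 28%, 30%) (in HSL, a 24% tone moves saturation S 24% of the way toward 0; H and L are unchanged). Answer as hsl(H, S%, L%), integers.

S moves 24% from 28 toward 0: 28 − 6.72 = 21.28 → 21.
H and L are unchanged.

hsl(219, 21%, 30%)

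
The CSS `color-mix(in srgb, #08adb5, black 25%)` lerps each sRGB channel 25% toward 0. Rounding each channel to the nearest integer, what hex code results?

#08adb5 is rgb(8, 173, 181).
Per channel, c → c + 0.25(0 − c):
  R: 8 + 0.25×(0−8) = 8 − 2 = 6 → 6
  G: 173 + 0.25×(0−173) = 173 − 43.25 = 129.75 → 130
  B: 181 + 0.25×(0−181) = 181 − 45.25 = 135.75 → 136
rgb(6, 130, 136) = #068288.

#068288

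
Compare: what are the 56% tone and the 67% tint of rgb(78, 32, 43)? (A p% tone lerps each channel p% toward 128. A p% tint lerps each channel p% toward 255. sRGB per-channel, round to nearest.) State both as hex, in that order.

#6A565B, #C5B5B9

56% tone:
  R: 78 + 28 = 106 → 106
  G: 32 + 0.56×(128−32) = 32 + 53.76 = 85.76 → 86
  B: 43 + 0.56×(128−43) = 43 + 47.6 = 90.6 → 91
  → #6A565B
67% tint:
  R: 78 + 0.67×(255−78) = 78 + 118.59 = 196.59 → 197
  G: 32 + 149.41 = 181.41 → 181
  B: 43 + 0.67×(255−43) = 43 + 142.04 = 185.04 → 185
  → #C5B5B9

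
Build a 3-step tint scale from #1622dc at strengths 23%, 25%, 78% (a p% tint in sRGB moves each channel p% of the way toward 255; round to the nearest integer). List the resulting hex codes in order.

#4c55e4, #5059e5, #cccef7

#1622dc is rgb(22, 34, 220).
23%: (22 + 53.59 = 75.59→76, 34 + 50.83 = 84.83→85, 220 + 8.05 = 228.05→228) → #4c55e4
25%: (22 + 58.25 = 80.25→80, 34 + 55.25 = 89.25→89, 220 + 8.75 = 228.75→229) → #5059e5
78%: (22 + 181.74 = 203.74→204, 34 + 172.38 = 206.38→206, 220 + 27.3 = 247.3→247) → #cccef7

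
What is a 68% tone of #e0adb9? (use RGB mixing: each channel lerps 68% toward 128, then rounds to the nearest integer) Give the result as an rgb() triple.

#e0adb9 is rgb(224, 173, 185).
Lerp each channel 68% toward 128:
  R: 224 − 65.28 = 158.72 → 159
  G: 173 + 0.68×(128−173) = 173 − 30.6 = 142.4 → 142
  B: 185 − 38.76 = 146.24 → 146

rgb(159, 142, 146)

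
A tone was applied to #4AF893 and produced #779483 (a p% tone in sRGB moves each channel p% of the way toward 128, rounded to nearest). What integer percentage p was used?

83%

#4AF893 is rgb(74, 248, 147); #779483 is rgb(119, 148, 131).
On the G channel (widest range): 148 ≈ 248 + (p/100)(128 − 248), so p ≈ 100×(148 − 248)/(128 − 248) = -10000/-120 = 83.33.
p = 83 reproduces all three channels after rounding.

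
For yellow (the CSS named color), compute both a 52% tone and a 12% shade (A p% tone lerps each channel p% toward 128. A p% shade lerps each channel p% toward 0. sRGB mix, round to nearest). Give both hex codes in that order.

CSS yellow is rgb(255, 255, 0).
52% tone:
  R: 255 + 0.52×(128−255) = 255 − 66.04 = 188.96 → 189
  G: 255 − 66.04 = 188.96 → 189
  B: 0 + 0.52×(128−0) = 0 + 66.56 = 66.56 → 67
  → #BDBD43
12% shade:
  R: 255 − 30.6 = 224.4 → 224
  G: 255 − 30.6 = 224.4 → 224
  B: 0 + 0.12×(0−0) = 0 + 0 = 0 → 0
  → #E0E000

#BDBD43, #E0E000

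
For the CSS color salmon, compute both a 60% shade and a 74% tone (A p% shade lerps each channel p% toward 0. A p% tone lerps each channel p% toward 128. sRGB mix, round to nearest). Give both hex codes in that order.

CSS salmon is rgb(250, 128, 114).
60% shade:
  R: 250 − 150 = 100 → 100
  G: 128 − 76.8 = 51.2 → 51
  B: 114 + 0.6×(0−114) = 114 − 68.4 = 45.6 → 46
  → #64332e
74% tone:
  R: 250 + 0.74×(128−250) = 250 − 90.28 = 159.72 → 160
  G: 128 + 0 = 128 → 128
  B: 114 + 0.74×(128−114) = 114 + 10.36 = 124.36 → 124
  → #a0807c

#64332e, #a0807c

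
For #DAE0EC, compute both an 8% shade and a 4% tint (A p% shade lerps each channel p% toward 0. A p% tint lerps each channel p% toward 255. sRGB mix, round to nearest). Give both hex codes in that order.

#DAE0EC is rgb(218, 224, 236).
8% shade:
  R: 218 + 0.08×(0−218) = 218 − 17.44 = 200.56 → 201
  G: 224 − 17.92 = 206.08 → 206
  B: 236 + 0.08×(0−236) = 236 − 18.88 = 217.12 → 217
  → #C9CED9
4% tint:
  R: 218 + 0.04×(255−218) = 218 + 1.48 = 219.48 → 219
  G: 224 + 0.04×(255−224) = 224 + 1.24 = 225.24 → 225
  B: 236 + 0.04×(255−236) = 236 + 0.76 = 236.76 → 237
  → #DBE1ED

#C9CED9, #DBE1ED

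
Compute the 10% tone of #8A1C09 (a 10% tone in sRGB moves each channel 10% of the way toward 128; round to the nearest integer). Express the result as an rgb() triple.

#8A1C09 is rgb(138, 28, 9).
Lerp each channel 10% toward 128:
  R: 138 + 0.1×(128−138) = 138 − 1 = 137 → 137
  G: 28 + 0.1×(128−28) = 28 + 10 = 38 → 38
  B: 9 + 0.1×(128−9) = 9 + 11.9 = 20.9 → 21

rgb(137, 38, 21)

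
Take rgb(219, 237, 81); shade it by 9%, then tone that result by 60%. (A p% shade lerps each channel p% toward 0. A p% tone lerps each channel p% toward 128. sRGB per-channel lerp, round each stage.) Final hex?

Per channel, c → c + 0.09(0 − c):
  R: 219 − 19.71 = 199.29 → 199
  G: 237 + 0.09×(0−237) = 237 − 21.33 = 215.67 → 216
  B: 81 + 0.09×(0−81) = 81 − 7.29 = 73.71 → 74
After the shade: rgb(199, 216, 74) = #c7d84a.
Per channel, c → c + 0.6(128 − c):
  R: 199 + 0.6×(128−199) = 199 − 42.6 = 156.4 → 156
  G: 216 + 0.6×(128−216) = 216 − 52.8 = 163.2 → 163
  B: 74 + 0.6×(128−74) = 74 + 32.4 = 106.4 → 106
rgb(156, 163, 106) = #9ca36a.

#9ca36a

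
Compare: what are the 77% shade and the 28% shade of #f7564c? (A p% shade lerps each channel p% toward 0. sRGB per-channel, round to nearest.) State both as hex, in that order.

#391411, #b23e37

#f7564c is rgb(247, 86, 76).
77% shade:
  R: 247 + 0.77×(0−247) = 247 − 190.19 = 56.81 → 57
  G: 86 − 66.22 = 19.78 → 20
  B: 76 − 58.52 = 17.48 → 17
  → #391411
28% shade:
  R: 247 + 0.28×(0−247) = 247 − 69.16 = 177.84 → 178
  G: 86 + 0.28×(0−86) = 86 − 24.08 = 61.92 → 62
  B: 76 − 21.28 = 54.72 → 55
  → #b23e37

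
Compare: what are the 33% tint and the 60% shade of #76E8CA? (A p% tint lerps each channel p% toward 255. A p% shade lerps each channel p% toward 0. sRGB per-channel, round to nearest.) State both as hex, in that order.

#A3F0DB, #2F5D51

#76E8CA is rgb(118, 232, 202).
33% tint:
  R: 118 + 0.33×(255−118) = 118 + 45.21 = 163.21 → 163
  G: 232 + 7.59 = 239.59 → 240
  B: 202 + 0.33×(255−202) = 202 + 17.49 = 219.49 → 219
  → #A3F0DB
60% shade:
  R: 118 + 0.6×(0−118) = 118 − 70.8 = 47.2 → 47
  G: 232 − 139.2 = 92.8 → 93
  B: 202 + 0.6×(0−202) = 202 − 121.2 = 80.8 → 81
  → #2F5D51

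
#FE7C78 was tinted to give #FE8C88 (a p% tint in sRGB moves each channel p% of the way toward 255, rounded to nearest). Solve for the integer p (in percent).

#FE7C78 is rgb(254, 124, 120); #FE8C88 is rgb(254, 140, 136).
On the B channel (widest range): 136 ≈ 120 + (p/100)(255 − 120), so p ≈ 100×(136 − 120)/(255 − 120) = 1600/135 = 11.85.
p = 12 reproduces all three channels after rounding.

12%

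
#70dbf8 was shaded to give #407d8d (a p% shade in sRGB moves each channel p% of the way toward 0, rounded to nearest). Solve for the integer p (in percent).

#70dbf8 is rgb(112, 219, 248); #407d8d is rgb(64, 125, 141).
On the B channel (widest range): 141 ≈ 248 + (p/100)(0 − 248), so p ≈ 100×(141 − 248)/(0 − 248) = -10700/-248 = 43.15.
p = 43 reproduces all three channels after rounding.

43%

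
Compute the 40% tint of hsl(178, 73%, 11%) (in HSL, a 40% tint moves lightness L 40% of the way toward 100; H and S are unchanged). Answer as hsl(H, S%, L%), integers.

hsl(178, 73%, 47%)

L moves 40% from 11 toward 100: 11 + 35.6 = 46.6 → 47.
H and S are unchanged.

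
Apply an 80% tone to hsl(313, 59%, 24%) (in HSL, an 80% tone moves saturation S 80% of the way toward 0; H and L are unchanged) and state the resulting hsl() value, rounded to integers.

S moves 80% from 59 toward 0: 59 − 47.2 = 11.8 → 12.
H and L are unchanged.

hsl(313, 12%, 24%)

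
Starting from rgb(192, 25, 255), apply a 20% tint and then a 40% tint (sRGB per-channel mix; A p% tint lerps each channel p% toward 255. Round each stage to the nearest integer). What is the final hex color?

Lerp each channel 20% toward 255:
  R: 192 + 12.6 = 204.6 → 205
  G: 25 + 0.2×(255−25) = 25 + 46 = 71 → 71
  B: 255 + 0 = 255 → 255
After the tint: rgb(205, 71, 255) = #CD47FF.
Per channel, c → c + 0.4(255 − c):
  R: 205 + 0.4×(255−205) = 205 + 20 = 225 → 225
  G: 71 + 0.4×(255−71) = 71 + 73.6 = 144.6 → 145
  B: 255 + 0 = 255 → 255
rgb(225, 145, 255) = #E191FF.

#E191FF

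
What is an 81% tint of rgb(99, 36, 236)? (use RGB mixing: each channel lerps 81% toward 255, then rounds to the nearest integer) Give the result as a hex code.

An 81% tint moves each channel 81% toward 255:
  R: 99 + 126.36 = 225.36 → 225
  G: 36 + 177.39 = 213.39 → 213
  B: 236 + 0.81×(255−236) = 236 + 15.39 = 251.39 → 251
rgb(225, 213, 251) = #e1d5fb.

#e1d5fb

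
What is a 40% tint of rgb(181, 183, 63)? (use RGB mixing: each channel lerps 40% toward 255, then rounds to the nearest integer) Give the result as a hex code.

#d3d48c

Per channel, c → c + 0.4(255 − c):
  R: 181 + 29.6 = 210.6 → 211
  G: 183 + 28.8 = 211.8 → 212
  B: 63 + 0.4×(255−63) = 63 + 76.8 = 139.8 → 140
rgb(211, 212, 140) = #d3d48c.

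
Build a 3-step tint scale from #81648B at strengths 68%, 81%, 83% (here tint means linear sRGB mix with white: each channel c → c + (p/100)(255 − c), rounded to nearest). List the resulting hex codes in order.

#D7CDDA, #E7E2E9, #EAE5EB

#81648B is rgb(129, 100, 139).
68%: (129 + 85.68 = 214.68→215, 100 + 105.4 = 205.4→205, 139 + 78.88 = 217.88→218) → #D7CDDA
81%: (129 + 102.06 = 231.06→231, 100 + 125.55 = 225.55→226, 139 + 93.96 = 232.96→233) → #E7E2E9
83%: (129 + 104.58 = 233.58→234, 100 + 128.65 = 228.65→229, 139 + 96.28 = 235.28→235) → #EAE5EB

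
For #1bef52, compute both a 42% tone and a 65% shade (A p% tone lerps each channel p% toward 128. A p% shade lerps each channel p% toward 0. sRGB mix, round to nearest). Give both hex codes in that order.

#1bef52 is rgb(27, 239, 82).
42% tone:
  R: 27 + 42.42 = 69.42 → 69
  G: 239 − 46.62 = 192.38 → 192
  B: 82 + 0.42×(128−82) = 82 + 19.32 = 101.32 → 101
  → #45c065
65% shade:
  R: 27 + 0.65×(0−27) = 27 − 17.55 = 9.45 → 9
  G: 239 − 155.35 = 83.65 → 84
  B: 82 + 0.65×(0−82) = 82 − 53.3 = 28.7 → 29
  → #09541d

#45c065, #09541d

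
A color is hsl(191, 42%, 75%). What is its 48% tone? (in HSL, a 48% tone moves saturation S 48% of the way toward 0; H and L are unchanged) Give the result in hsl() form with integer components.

hsl(191, 22%, 75%)

S moves 48% from 42 toward 0: 42 − 20.16 = 21.84 → 22.
H and L are unchanged.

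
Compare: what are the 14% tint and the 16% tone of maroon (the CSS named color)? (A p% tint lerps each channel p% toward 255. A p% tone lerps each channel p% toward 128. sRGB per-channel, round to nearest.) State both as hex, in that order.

CSS maroon is rgb(128, 0, 0).
14% tint:
  R: 128 + 0.14×(255−128) = 128 + 17.78 = 145.78 → 146
  G: 0 + 35.7 = 35.7 → 36
  B: 0 + 35.7 = 35.7 → 36
  → #922424
16% tone:
  R: 128 + 0.16×(128−128) = 128 + 0 = 128 → 128
  G: 0 + 20.48 = 20.48 → 20
  B: 0 + 0.16×(128−0) = 0 + 20.48 = 20.48 → 20
  → #801414

#922424, #801414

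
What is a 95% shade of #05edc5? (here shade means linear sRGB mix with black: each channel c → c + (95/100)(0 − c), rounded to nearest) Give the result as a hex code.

#000c0a

#05edc5 is rgb(5, 237, 197).
A 95% shade moves each channel 95% toward 0:
  R: 5 − 4.75 = 0.25 → 0
  G: 237 + 0.95×(0−237) = 237 − 225.15 = 11.85 → 12
  B: 197 + 0.95×(0−197) = 197 − 187.15 = 9.85 → 10
rgb(0, 12, 10) = #000c0a.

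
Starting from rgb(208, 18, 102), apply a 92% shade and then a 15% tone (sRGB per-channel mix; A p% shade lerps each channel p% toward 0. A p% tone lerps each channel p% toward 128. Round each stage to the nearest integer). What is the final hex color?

#22141a

Lerp each channel 92% toward 0:
  R: 208 + 0.92×(0−208) = 208 − 191.36 = 16.64 → 17
  G: 18 − 16.56 = 1.44 → 1
  B: 102 + 0.92×(0−102) = 102 − 93.84 = 8.16 → 8
After the shade: rgb(17, 1, 8) = #110108.
A 15% tone moves each channel 15% toward 128:
  R: 17 + 0.15×(128−17) = 17 + 16.65 = 33.65 → 34
  G: 1 + 19.05 = 20.05 → 20
  B: 8 + 18 = 26 → 26
rgb(34, 20, 26) = #22141a.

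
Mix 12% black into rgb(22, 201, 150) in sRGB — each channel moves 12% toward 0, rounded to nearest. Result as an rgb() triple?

Lerp each channel 12% toward 0:
  R: 22 − 2.64 = 19.36 → 19
  G: 201 + 0.12×(0−201) = 201 − 24.12 = 176.88 → 177
  B: 150 + 0.12×(0−150) = 150 − 18 = 132 → 132

rgb(19, 177, 132)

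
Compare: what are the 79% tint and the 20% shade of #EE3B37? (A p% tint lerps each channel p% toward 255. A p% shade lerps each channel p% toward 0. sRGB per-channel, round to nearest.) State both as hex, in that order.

#EE3B37 is rgb(238, 59, 55).
79% tint:
  R: 238 + 0.79×(255−238) = 238 + 13.43 = 251.43 → 251
  G: 59 + 0.79×(255−59) = 59 + 154.84 = 213.84 → 214
  B: 55 + 0.79×(255−55) = 55 + 158 = 213 → 213
  → #FBD6D5
20% shade:
  R: 238 + 0.2×(0−238) = 238 − 47.6 = 190.4 → 190
  G: 59 − 11.8 = 47.2 → 47
  B: 55 + 0.2×(0−55) = 55 − 11 = 44 → 44
  → #BE2F2C

#FBD6D5, #BE2F2C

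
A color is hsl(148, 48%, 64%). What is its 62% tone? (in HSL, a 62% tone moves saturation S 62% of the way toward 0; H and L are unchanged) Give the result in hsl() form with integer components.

hsl(148, 18%, 64%)

S moves 62% from 48 toward 0: 48 − 29.76 = 18.24 → 18.
H and L are unchanged.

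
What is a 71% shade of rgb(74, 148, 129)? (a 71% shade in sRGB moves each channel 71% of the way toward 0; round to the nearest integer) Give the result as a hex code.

Per channel, c → c + 0.71(0 − c):
  R: 74 + 0.71×(0−74) = 74 − 52.54 = 21.46 → 21
  G: 148 + 0.71×(0−148) = 148 − 105.08 = 42.92 → 43
  B: 129 + 0.71×(0−129) = 129 − 91.59 = 37.41 → 37
rgb(21, 43, 37) = #152b25.

#152b25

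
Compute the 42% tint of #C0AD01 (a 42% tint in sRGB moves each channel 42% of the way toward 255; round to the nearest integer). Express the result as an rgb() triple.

rgb(218, 207, 108)

#C0AD01 is rgb(192, 173, 1).
A 42% tint moves each channel 42% toward 255:
  R: 192 + 0.42×(255−192) = 192 + 26.46 = 218.46 → 218
  G: 173 + 0.42×(255−173) = 173 + 34.44 = 207.44 → 207
  B: 1 + 106.68 = 107.68 → 108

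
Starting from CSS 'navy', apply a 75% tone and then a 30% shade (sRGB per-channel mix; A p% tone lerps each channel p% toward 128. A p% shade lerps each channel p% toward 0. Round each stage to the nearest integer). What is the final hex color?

#43435a

CSS navy is rgb(0, 0, 128).
Lerp each channel 75% toward 128:
  R: 0 + 0.75×(128−0) = 0 + 96 = 96 → 96
  G: 0 + 0.75×(128−0) = 0 + 96 = 96 → 96
  B: 128 + 0.75×(128−128) = 128 + 0 = 128 → 128
After the tone: rgb(96, 96, 128) = #606080.
Per channel, c → c + 0.3(0 − c):
  R: 96 + 0.3×(0−96) = 96 − 28.8 = 67.2 → 67
  G: 96 + 0.3×(0−96) = 96 − 28.8 = 67.2 → 67
  B: 128 − 38.4 = 89.6 → 90
rgb(67, 67, 90) = #43435a.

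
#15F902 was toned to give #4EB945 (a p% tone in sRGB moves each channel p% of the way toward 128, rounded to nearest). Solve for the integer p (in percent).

53%

#15F902 is rgb(21, 249, 2); #4EB945 is rgb(78, 185, 69).
On the B channel (widest range): 69 ≈ 2 + (p/100)(128 − 2), so p ≈ 100×(69 − 2)/(128 − 2) = 6700/126 = 53.17.
p = 53 reproduces all three channels after rounding.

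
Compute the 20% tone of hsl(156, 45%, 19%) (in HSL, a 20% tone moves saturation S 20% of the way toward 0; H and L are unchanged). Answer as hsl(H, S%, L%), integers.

S moves 20% from 45 toward 0: 45 − 9 = 36 → 36.
H and L are unchanged.

hsl(156, 36%, 19%)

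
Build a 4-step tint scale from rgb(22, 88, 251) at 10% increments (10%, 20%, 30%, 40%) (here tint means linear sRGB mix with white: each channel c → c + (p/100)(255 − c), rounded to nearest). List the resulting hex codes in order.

#2D69FB, #4579FC, #5C8AFC, #739BFD

10%: (22 + 23.3 = 45.3→45, 88 + 16.7 = 104.7→105, 251→251) → #2D69FB
20%: (22 + 46.6 = 68.6→69, 88 + 33.4 = 121.4→121, 251 + 0.8 = 251.8→252) → #4579FC
30%: (22 + 69.9 = 91.9→92, 88 + 50.1 = 138.1→138, 251 + 1.2 = 252.2→252) → #5C8AFC
40%: (22 + 93.2 = 115.2→115, 88 + 66.8 = 154.8→155, 251 + 1.6 = 252.6→253) → #739BFD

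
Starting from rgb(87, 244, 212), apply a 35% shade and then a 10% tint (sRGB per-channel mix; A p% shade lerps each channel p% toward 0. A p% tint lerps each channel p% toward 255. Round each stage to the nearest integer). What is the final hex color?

#4DA996

A 35% shade moves each channel 35% toward 0:
  R: 87 + 0.35×(0−87) = 87 − 30.45 = 56.55 → 57
  G: 244 + 0.35×(0−244) = 244 − 85.4 = 158.6 → 159
  B: 212 + 0.35×(0−212) = 212 − 74.2 = 137.8 → 138
After the shade: rgb(57, 159, 138) = #399F8A.
A 10% tint moves each channel 10% toward 255:
  R: 57 + 19.8 = 76.8 → 77
  G: 159 + 0.1×(255−159) = 159 + 9.6 = 168.6 → 169
  B: 138 + 0.1×(255−138) = 138 + 11.7 = 149.7 → 150
rgb(77, 169, 150) = #4DA996.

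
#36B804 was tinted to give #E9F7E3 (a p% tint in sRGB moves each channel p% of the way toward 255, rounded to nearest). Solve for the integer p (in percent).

89%

#36B804 is rgb(54, 184, 4); #E9F7E3 is rgb(233, 247, 227).
On the B channel (widest range): 227 ≈ 4 + (p/100)(255 − 4), so p ≈ 100×(227 − 4)/(255 − 4) = 22300/251 = 88.84.
p = 89 reproduces all three channels after rounding.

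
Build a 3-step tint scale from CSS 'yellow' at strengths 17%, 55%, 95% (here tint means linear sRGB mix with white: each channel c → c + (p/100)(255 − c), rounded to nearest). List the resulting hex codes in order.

#FFFF2B, #FFFF8C, #FFFFF2

CSS yellow is rgb(255, 255, 0).
17%: (255→255, 255→255, 0 + 43.35 = 43.35→43) → #FFFF2B
55%: (255→255, 255→255, 0 + 140.25 = 140.25→140) → #FFFF8C
95%: (255→255, 255→255, 0 + 242.25 = 242.25→242) → #FFFFF2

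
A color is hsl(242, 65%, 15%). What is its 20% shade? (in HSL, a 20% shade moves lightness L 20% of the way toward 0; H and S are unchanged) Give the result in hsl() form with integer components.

hsl(242, 65%, 12%)

L moves 20% from 15 toward 0: 15 − 3 = 12 → 12.
H and S are unchanged.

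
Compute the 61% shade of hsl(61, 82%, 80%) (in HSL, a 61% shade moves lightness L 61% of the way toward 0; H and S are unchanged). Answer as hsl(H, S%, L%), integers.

hsl(61, 82%, 31%)

L moves 61% from 80 toward 0: 80 − 48.8 = 31.2 → 31.
H and S are unchanged.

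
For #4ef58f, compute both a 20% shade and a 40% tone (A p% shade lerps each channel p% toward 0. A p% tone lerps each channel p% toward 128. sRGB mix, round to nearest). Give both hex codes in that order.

#4ef58f is rgb(78, 245, 143).
20% shade:
  R: 78 + 0.2×(0−78) = 78 − 15.6 = 62.4 → 62
  G: 245 − 49 = 196 → 196
  B: 143 − 28.6 = 114.4 → 114
  → #3ec472
40% tone:
  R: 78 + 0.4×(128−78) = 78 + 20 = 98 → 98
  G: 245 − 46.8 = 198.2 → 198
  B: 143 + 0.4×(128−143) = 143 − 6 = 137 → 137
  → #62c689

#3ec472, #62c689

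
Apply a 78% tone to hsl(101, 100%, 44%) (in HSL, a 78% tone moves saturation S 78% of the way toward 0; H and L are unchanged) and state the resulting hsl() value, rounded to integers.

hsl(101, 22%, 44%)

S moves 78% from 100 toward 0: 100 − 78 = 22 → 22.
H and L are unchanged.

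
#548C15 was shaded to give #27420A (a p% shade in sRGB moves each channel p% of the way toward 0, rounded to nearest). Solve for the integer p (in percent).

#548C15 is rgb(84, 140, 21); #27420A is rgb(39, 66, 10).
On the G channel (widest range): 66 ≈ 140 + (p/100)(0 − 140), so p ≈ 100×(66 − 140)/(0 − 140) = -7400/-140 = 52.86.
p = 53 reproduces all three channels after rounding.

53%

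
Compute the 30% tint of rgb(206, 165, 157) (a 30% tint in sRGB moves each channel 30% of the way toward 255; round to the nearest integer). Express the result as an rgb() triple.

rgb(221, 192, 186)

Lerp each channel 30% toward 255:
  R: 206 + 14.7 = 220.7 → 221
  G: 165 + 0.3×(255−165) = 165 + 27 = 192 → 192
  B: 157 + 0.3×(255−157) = 157 + 29.4 = 186.4 → 186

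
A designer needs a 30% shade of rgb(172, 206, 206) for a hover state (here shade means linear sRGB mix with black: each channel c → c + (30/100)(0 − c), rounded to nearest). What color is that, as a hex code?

A 30% shade moves each channel 30% toward 0:
  R: 172 − 51.6 = 120.4 → 120
  G: 206 + 0.3×(0−206) = 206 − 61.8 = 144.2 → 144
  B: 206 − 61.8 = 144.2 → 144
rgb(120, 144, 144) = #789090.

#789090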